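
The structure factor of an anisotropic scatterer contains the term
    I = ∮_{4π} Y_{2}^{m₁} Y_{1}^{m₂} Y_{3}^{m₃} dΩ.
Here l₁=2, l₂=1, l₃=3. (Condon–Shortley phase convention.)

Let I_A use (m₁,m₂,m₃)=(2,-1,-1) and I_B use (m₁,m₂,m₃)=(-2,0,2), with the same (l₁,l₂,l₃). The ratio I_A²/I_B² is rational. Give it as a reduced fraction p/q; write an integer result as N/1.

1/5

Same 2,1,3: normalisation and zero-m 3j drop out of the ratio.
A: Δ: 0! 4! 2! / 7! → 1/105; sum: t=0:+1/48 = 1/48; 3j²(2 1 3; 2 -1 -1) = Δ·Π!·Σ² = 1/105  (sign +1)
B: Δ: 0! 4! 2! / 7! → 1/105; sum: t=0:+1/24 = 1/24; 3j²(2 1 3; -2 0 2) = Δ·Π!·Σ² = 1/21  (sign -1)
I_A²/I_B² = (1/105)/(1/21) = 1/5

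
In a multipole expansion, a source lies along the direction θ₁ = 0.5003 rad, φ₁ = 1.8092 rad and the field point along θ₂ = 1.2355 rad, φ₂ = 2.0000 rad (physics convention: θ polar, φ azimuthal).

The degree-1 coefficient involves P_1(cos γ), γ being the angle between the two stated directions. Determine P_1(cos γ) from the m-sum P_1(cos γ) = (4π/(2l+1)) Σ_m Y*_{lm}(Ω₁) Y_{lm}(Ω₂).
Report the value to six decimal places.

Addition theorem: P_1(cos γ) = (4π/3) Σ_m Y*_{lm}(Ω₁) Y_{lm}(Ω₂), m = −1…1:
  term(m=-1) = +0.053089-0.010254i   from Y*(Ω₁)=-0.039137+0.161042i, Y(Ω₂)=-0.135770-0.296662i
  term(m=+0) = +0.068927+0.000000i   from Y*(Ω₁)=+0.428719-0.000000i, Y(Ω₂)=+0.160774+0.000000i
  term(m=+1) = +0.053089+0.010254i   from Y*(Ω₁)=+0.039137+0.161042i, Y(Ω₂)=+0.135770-0.296662i
Σ over m = +0.175105+0.000000i; ×(4π/3) → +0.733476+0.000000i. Real part: 0.733476

0.733476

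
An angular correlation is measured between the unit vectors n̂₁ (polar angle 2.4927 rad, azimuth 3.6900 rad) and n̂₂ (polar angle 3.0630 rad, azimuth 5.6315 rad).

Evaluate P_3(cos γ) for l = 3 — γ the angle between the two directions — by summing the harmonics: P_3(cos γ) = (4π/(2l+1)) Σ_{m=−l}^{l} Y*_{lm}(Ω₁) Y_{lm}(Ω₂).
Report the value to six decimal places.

Addition theorem: P_3(cos γ) = (4π/7) Σ_m Y*_{lm}(Ω₁) Y_{lm}(Ω₂), m = −3…3:
  [-3]  conj(Y_{3,-3})(Ω₁) = (0.006846, -0.091819) ; Y_{3,-3}(Ω₂) = (-0.000076, 0.000187) ; Δ = (0.000017, 0.000008)
  [-2]  conj(Y_{3,-2})(Ω₁) = (-0.135724, -0.264577) ; Y_{3,-2}(Ω₂) = (-0.001660, -0.006057) ; Δ = (-0.001377, 0.001261)
  [-1]  conj(Y_{3,-1})(Ω₁) = (-0.362332, -0.221354) ; Y_{3,-1}(Ω₂) = (0.080072, 0.061084) ; Δ = (-0.015491, -0.039857)
  [+0]  conj(Y_{3,0})(Ω₁) = (-0.051759, -0.000000) ; Y_{3,0}(Ω₂) = (-0.732583, 0.000000) ; Δ = (0.037918, 0.000000)
  [+1]  conj(Y_{3,1})(Ω₁) = (0.362332, -0.221354) ; Y_{3,1}(Ω₂) = (-0.080072, 0.061084) ; Δ = (-0.015491, 0.039857)
  [+2]  conj(Y_{3,2})(Ω₁) = (-0.135724, 0.264577) ; Y_{3,2}(Ω₂) = (-0.001660, 0.006057) ; Δ = (-0.001377, -0.001261)
  [+3]  conj(Y_{3,3})(Ω₁) = (-0.006846, -0.091819) ; Y_{3,3}(Ω₂) = (0.000076, 0.000187) ; Δ = (0.000017, -0.000008)
Total Σ_m = (0.004214, -0.000000). Multiply by 1.795196: (0.007565, -0.000000). P_3(cos γ) = 0.007565

0.007565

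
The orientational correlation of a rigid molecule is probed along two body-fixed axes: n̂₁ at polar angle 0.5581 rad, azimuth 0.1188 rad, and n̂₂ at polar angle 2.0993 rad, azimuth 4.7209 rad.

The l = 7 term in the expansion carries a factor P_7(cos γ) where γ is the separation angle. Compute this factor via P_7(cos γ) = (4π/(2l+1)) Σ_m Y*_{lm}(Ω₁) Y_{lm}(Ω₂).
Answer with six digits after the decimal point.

Addition theorem: P_7(cos γ) = (4π/15) Σ_m Y*_{lm}(Ω₁) Y_{lm}(Ω₂), m = −7…7:
  term(m=-7) = (0.000730, -0.000750)   from Y*(Ω₁)=(0.003935, 0.004317), Y(Ω₂)=(-0.010663, -0.178768)
  term(m=-6) = (0.010806, 0.008417)   from Y*(Ω₁)=(0.026485, 0.022894), Y(Ω₂)=(0.390754, -0.019972)
  term(m=-5) = (-0.027176, 0.044181)   from Y*(Ω₁)=(0.105810, 0.071460), Y(Ω₂)=(0.017283, 0.405881)
  term(m=-4) = (-0.017679, -0.008348)   from Y*(Ω₁)=(0.276637, 0.142337), Y(Ω₂)=(-0.062807, 0.002139)
  term(m=-3) = (-0.050978, 0.148411)   from Y*(Ω₁)=(0.455003, 0.169397), Y(Ω₂)=(0.008252, 0.323105)
  term(m=-2) = (-0.078681, -0.017642)   from Y*(Ω₁)=(0.357702, 0.086626), Y(Ω₂)=(-0.219060, 0.003729)
  term(m=-1) = (0.003886, -0.035096)   from Y*(Ω₁)=(-0.145259, -0.017338), Y(Ω₂)=(0.002054, 0.241365)
  term(m=+0) = (0.107201, 0.000000)   from Y*(Ω₁)=(-0.424036, -0.000000), Y(Ω₂)=(-0.252811, 0.000000)
  term(m=+1) = (0.003886, 0.035096)   from Y*(Ω₁)=(0.145259, -0.017338), Y(Ω₂)=(-0.002054, 0.241365)
  term(m=+2) = (-0.078681, 0.017642)   from Y*(Ω₁)=(0.357702, -0.086626), Y(Ω₂)=(-0.219060, -0.003729)
  term(m=+3) = (-0.050978, -0.148411)   from Y*(Ω₁)=(-0.455003, 0.169397), Y(Ω₂)=(-0.008252, 0.323105)
  term(m=+4) = (-0.017679, 0.008348)   from Y*(Ω₁)=(0.276637, -0.142337), Y(Ω₂)=(-0.062807, -0.002139)
  term(m=+5) = (-0.027176, -0.044181)   from Y*(Ω₁)=(-0.105810, 0.071460), Y(Ω₂)=(-0.017283, 0.405881)
  term(m=+6) = (0.010806, -0.008417)   from Y*(Ω₁)=(0.026485, -0.022894), Y(Ω₂)=(0.390754, 0.019972)
  term(m=+7) = (0.000730, 0.000750)   from Y*(Ω₁)=(-0.003935, 0.004317), Y(Ω₂)=(0.010663, -0.178768)
Accumulated sum (-0.210983, -0.000000); after 4π/(2l+1) scaling, (-0.176753, -0.000000) ⇒ P_7 = -0.176753

-0.176753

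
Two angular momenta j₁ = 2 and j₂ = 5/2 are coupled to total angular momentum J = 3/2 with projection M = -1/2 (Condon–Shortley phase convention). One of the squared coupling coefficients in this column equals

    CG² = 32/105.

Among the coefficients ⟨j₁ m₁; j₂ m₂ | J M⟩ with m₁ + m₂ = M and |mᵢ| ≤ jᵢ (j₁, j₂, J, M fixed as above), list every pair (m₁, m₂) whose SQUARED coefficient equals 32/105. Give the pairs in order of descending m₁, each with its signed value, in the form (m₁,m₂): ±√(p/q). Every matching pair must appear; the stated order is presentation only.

Admissible pairs with m₁+m₂ = M = -1/2: (-2,3/2), (-1,1/2), (0,-1/2), (1,-3/2), (2,-5/2)
  (m₁,m₂)=(2,-5/2): CG² = 8/21, CG = +√(8/21)
  (m₁,m₂)=(1,-3/2): CG² = 2/105, CG = −√(2/105)
  (m₁,m₂)=(0,-1/2): CG² = 2/35, CG = −√(2/35)
  (m₁,m₂)=(-1,1/2): CG² = 5/21, CG = +√(5/21)
  (m₁,m₂)=(-2,3/2): CG² = 32/105, CG = −√(32/105)   ← matches the target
Pairs with CG² = 32/105: (-2,3/2): −√(32/105)

(-2,3/2): −√(32/105)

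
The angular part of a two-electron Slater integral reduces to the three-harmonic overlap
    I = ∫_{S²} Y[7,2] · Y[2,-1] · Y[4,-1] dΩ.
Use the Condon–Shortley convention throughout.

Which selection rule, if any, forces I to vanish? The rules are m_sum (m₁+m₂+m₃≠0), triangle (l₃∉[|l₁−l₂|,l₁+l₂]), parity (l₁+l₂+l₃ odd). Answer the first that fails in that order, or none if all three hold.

triangle

azimuthal sum: 2 − 1 − 1 = 0  ✓
l₃ must lie in [5,9]; have l₃=4  ✗
L = 7 + 2 + 4 = 13 (odd)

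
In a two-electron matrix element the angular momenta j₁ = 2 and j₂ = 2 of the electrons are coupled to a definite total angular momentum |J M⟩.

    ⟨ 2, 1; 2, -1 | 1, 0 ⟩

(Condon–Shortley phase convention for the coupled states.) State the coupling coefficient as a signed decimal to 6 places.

−√(1/10) ≈ -0.316228

j₁+j₂−J=3  J+j₁−j₂=1  J−j₁+j₂=1  j₁+j₂+J+1=6
(j₁±m₁, j₂±m₂, J±M) = (3,1,1,3,1,1)
P² = 9/10
sum k=0..1:
  [0] +1/6 = 1/6
  [1] −1/2 = -1/2
S = -1/3
C² = P²·S² = 1/10 ; C = -0.316228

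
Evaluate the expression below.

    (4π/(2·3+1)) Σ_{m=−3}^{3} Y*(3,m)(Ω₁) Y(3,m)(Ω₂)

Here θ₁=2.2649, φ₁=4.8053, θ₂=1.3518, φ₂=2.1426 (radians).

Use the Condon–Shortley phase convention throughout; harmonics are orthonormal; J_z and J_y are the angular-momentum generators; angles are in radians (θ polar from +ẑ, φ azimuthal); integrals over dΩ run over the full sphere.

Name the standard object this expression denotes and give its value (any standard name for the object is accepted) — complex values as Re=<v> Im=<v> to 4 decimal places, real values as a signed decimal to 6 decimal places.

Legendre polynomial (addition theorem), -0.096122

This sum is the spherical-harmonic addition theorem: it equals the Legendre polynomial P_l(cos γ) of the angle γ between the two directions.
Summing Y*_{l m}(θ₁,φ₁)·Y_{l m}(θ₂,φ₂) over m ∈ [−3, 3]; prefactor 4π/(2·3+1) = 1.795196:
  m=-3: Y*=-0.05213 + 0.18215j  Y=0.38399 - 0.05592j  product -0.00983 + 0.07286j
  m=-2: Y*=0.37958 + 0.07136j  Y=-0.08765 + 0.19254j  product -0.04701 + 0.06683j
  m=-1: Y*=0.02411 - 0.25873j  Y=0.13043 + 0.20268j  product 0.05558 - 0.02886j
  m=+0: Y*=0.22772 + 0.00000j  Y=-0.22409 + 0.00000j  product -0.05103 + 0.00000j
  m=+1: Y*=-0.02411 - 0.25873j  Y=-0.13043 + 0.20268j  product 0.05558 + 0.02886j
  m=+2: Y*=0.37958 - 0.07136j  Y=-0.08765 - 0.19254j  product -0.04701 - 0.06683j
  m=+3: Y*=0.05213 + 0.18215j  Y=-0.38399 - 0.05592j  product -0.00983 - 0.07286j
Total Σ_m = -0.05354 + 0.00000j. Multiply by 1.795196: -0.09612 + 0.00000j. P_3(cos γ) = -0.096122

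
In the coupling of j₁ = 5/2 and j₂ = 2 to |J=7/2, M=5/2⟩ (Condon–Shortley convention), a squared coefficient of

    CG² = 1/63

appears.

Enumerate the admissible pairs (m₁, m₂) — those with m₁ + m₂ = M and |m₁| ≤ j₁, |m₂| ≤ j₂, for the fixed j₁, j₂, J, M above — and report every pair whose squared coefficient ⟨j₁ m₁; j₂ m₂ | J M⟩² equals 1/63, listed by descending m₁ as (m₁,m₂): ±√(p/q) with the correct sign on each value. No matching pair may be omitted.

(3/2,1): +√(1/63)

Admissible pairs with m₁+m₂ = M = 5/2: (1/2,2), (3/2,1), (5/2,0)
  (m₁,m₂)=(5/2,0): CG² = 10/21, CG = +√(10/21)
  (m₁,m₂)=(3/2,1): CG² = 1/63, CG = +√(1/63)   ← matches the target
  (m₁,m₂)=(1/2,2): CG² = 32/63, CG = −√(32/63)
Pairs with CG² = 1/63: (3/2,1): +√(1/63)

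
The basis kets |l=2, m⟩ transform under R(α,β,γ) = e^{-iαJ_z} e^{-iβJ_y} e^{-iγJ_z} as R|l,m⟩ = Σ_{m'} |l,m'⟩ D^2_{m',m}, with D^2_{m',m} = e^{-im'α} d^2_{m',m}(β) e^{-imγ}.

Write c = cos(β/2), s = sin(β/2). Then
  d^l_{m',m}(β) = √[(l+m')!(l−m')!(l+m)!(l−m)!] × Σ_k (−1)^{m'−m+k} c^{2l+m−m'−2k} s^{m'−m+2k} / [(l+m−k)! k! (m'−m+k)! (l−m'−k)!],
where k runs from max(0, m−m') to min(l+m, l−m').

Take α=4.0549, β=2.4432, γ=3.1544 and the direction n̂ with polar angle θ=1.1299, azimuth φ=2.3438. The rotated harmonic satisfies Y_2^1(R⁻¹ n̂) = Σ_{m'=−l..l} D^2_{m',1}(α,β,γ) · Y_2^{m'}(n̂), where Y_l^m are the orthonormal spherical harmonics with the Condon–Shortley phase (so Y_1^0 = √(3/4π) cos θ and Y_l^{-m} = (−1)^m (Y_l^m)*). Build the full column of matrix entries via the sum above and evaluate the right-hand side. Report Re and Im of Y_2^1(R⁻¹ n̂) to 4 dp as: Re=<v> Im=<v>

Need the full column D^2_{m',1} for m'=−2..2 at α=4.0549, β=2.4432, γ=3.1544.
cos(β/2)=0.342143, sin(β/2)=0.939648
d^2_{-2,1}: single k=3 term ⇒ +0.567718;  D = +0.136608-0.551038i
d^2_{-1,1}: k∈[2..3] ⇒ +0.310075 -0.779580 = -0.469505;  D = -0.291665-0.367922i
d^2_{0,1}: k∈[1..2] ⇒ +0.092186 -0.695310 = -0.603125;  D = +0.603075-0.007724i
d^2_{1,1}: k∈[0..1] ⇒ +0.013703 -0.310075 = -0.296371;  D = -0.178103+0.236887i
d^2_{2,1}: single k=0 term ⇒ -0.075269;  D = -0.019977-0.072570i
Y_2^{m'}(θ=1.1299,φ=2.3438) and Σ D·Y over m':
  (+0.1366-0.5510i)·(-0.0078+0.3158i)  (-0.2917-0.3679i)·(-0.2082-0.2134i)  (+0.6031-0.0077i)·(-0.1431+0.0000i)  (-0.1781+0.2369i)·(+0.2082-0.2134i)  (-0.0200-0.0726i)·(-0.0078-0.3158i)
Y_2^1(R⁻¹ n̂) = +0.059592+0.281624i

Re=0.0596 Im=0.2816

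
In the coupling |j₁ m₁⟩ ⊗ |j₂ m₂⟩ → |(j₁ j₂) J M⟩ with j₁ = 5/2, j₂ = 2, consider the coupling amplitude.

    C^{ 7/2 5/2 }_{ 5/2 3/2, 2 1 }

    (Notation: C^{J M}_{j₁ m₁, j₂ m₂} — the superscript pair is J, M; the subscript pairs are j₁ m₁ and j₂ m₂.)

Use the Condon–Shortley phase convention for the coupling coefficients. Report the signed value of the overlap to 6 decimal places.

j₁+j₂−J=1  J+j₁−j₂=4  J−j₁+j₂=3  j₁+j₂+J+1=9
(j₁±m₁, j₂±m₂, J±M) = (4,1,3,1,6,1)
P² = 2304/7
sum k=0..1:
  [0] +1/36 = 1/36
  [1] −1/48 = -1/48
S = 1/144
C² = P²·S² = 1/63 ; C = +0.125988

+√(1/63) ≈ +0.125988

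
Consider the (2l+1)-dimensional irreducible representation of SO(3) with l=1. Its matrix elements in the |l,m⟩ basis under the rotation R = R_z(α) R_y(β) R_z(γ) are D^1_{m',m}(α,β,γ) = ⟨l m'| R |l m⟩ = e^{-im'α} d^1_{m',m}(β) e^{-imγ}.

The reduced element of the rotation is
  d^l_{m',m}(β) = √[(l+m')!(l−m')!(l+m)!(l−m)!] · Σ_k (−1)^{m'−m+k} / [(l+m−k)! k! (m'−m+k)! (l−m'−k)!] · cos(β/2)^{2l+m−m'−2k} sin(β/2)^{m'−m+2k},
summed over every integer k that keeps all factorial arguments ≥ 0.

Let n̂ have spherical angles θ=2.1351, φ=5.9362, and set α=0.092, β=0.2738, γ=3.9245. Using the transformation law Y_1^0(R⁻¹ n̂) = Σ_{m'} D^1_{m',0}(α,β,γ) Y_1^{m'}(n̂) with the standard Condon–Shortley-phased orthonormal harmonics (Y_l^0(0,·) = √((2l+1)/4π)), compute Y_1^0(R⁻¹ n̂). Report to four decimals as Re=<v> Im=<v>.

Re=-0.1505 Im=0.0000

Need the full column D^1_{m',0} for m'=−1..1 at α=0.0920, β=0.2738, γ=3.9245.
cos(β/2)=0.990644, sin(β/2)=0.136473
d^1_{-1,0}: single k=1 term ⇒ +0.191196;  D = +0.190387+0.017565i
d^1_{0,0}: k∈[0..1] ⇒ +0.981375 -0.018625 = +0.962750;  D = +0.962750+0.000000i
d^1_{1,0}: single k=0 term ⇒ -0.191196;  D = -0.190387+0.017565i
Y_1^{m'}(θ=2.1351,φ=5.9362) and Σ D·Y over m':
  (+0.1904+0.0176i)·(+0.2745+0.0993i)  (+0.9628+0.0000i)·(-0.2613+0.0000i)  (-0.1904+0.0176i)·(-0.2745+0.0993i)
Y_1^0(R⁻¹ n̂) = -0.150537+0.000000i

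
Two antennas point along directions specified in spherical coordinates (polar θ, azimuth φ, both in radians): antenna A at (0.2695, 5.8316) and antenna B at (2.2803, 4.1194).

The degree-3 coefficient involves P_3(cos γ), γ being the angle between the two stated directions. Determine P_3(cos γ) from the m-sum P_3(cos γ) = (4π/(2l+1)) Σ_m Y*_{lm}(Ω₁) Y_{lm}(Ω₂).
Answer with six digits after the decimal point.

0.277539

Summing Y*_{l m}(θ₁,φ₁)·Y_{l m}(θ₂,φ₂) over m ∈ [−3, 3]; prefactor 4π/(2·3+1) = 1.795196:
  m=-3: Y*=+0.001688-0.007692i  Y=+0.178269+0.037656i  product +0.000591-0.001308i
  m=-2: Y*=+0.043235-0.054839i  Y=+0.143859+0.355199i  product +0.025698+0.007468i
  m=-1: Y*=+0.282242-0.136891i  Y=-0.153738+0.228134i  product -0.012162+0.085435i
  m=+0: Y*=+0.591917-0.000000i  Y=+0.213453+0.000000i  product +0.126347+0.000000i
  m=+1: Y*=-0.282242-0.136891i  Y=+0.153738+0.228134i  product -0.012162-0.085435i
  m=+2: Y*=+0.043235+0.054839i  Y=+0.143859-0.355199i  product +0.025698-0.007468i
  m=+3: Y*=-0.001688-0.007692i  Y=-0.178269+0.037656i  product +0.000591+0.001308i
Σ over m = +0.154601-0.000000i; ×(4π/7) → +0.277539-0.000000i. Real part: 0.277539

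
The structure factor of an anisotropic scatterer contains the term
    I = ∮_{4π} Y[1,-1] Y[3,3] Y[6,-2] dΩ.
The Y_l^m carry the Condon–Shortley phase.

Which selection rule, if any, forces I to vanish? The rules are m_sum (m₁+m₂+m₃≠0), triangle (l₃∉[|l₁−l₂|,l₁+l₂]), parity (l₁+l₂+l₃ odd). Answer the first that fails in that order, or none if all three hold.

azimuthal sum: -1 + 3 − 2 = 0  ✓
l₃ must lie in [2,4]; have l₃=6  ✗
L = 1 + 3 + 6 = 10 (even)

triangle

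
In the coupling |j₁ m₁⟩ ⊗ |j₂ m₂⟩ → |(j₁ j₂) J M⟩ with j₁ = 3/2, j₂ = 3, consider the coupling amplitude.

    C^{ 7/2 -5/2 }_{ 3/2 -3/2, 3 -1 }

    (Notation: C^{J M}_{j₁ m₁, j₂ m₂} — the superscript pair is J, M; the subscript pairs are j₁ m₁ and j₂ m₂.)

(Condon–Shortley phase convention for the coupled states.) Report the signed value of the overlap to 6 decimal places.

√[8·1!2!5!/9! · 0!3!2!4!1!6!] = √(7680/7)
  +(−1)^1/∏(1,0,2,1,0,4)! = -1/48  (running -1/48)
⟨..|..⟩ = √(7680/7)·(-1/48) = -0.690066

-0.690066  (= −√(10/21))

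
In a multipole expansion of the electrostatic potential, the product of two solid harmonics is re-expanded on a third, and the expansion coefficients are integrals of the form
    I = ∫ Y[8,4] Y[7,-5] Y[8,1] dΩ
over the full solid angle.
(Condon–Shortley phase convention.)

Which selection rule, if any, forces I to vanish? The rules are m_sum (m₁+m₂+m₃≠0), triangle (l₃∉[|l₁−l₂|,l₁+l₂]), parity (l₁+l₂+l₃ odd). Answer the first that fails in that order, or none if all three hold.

m₁+m₂+m₃ = 4 − 5 + 1 = 0  ✓
triangle: |8−7|=1 ≤ l₃=8 ≤ 8+7=15  ✓
parity: l₁+l₂+l₃ = 23 is odd  ✗

parity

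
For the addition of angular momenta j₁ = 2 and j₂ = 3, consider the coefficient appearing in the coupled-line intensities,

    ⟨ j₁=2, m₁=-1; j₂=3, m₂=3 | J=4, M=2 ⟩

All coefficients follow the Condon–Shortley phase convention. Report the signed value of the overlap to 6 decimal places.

triangle: 1!·3!·5!/10! = 720/3628800
(j±m)!: 1!·3!·6!·0!·6!·2! = 6220800
prefactor² = (2J+1)·Δ·N² = 77760/7
  k=1: −1/(1!·0!·2!·5!·1!·0!) = -1/240
Σ = -1/240  ⇒  CG² = 77760/7·(-1/240)² = 27/140
CG = −√(27/140) = -0.439155

-0.439155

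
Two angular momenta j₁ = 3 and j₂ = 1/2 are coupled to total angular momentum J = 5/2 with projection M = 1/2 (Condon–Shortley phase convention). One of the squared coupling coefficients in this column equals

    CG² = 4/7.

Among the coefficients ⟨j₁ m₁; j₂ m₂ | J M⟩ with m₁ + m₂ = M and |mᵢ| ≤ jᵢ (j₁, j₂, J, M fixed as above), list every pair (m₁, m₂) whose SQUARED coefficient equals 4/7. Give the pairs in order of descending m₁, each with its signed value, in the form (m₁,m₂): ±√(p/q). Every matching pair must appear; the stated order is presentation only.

(1,-1/2): +√(4/7)

Admissible pairs with m₁+m₂ = M = 1/2: (0,1/2), (1,-1/2)
  (m₁,m₂)=(1,-1/2): CG² = 4/7, CG = +√(4/7)   ← matches the target
  (m₁,m₂)=(0,1/2): CG² = 3/7, CG = −√(3/7)
Pairs with CG² = 4/7: (1,-1/2): +√(4/7)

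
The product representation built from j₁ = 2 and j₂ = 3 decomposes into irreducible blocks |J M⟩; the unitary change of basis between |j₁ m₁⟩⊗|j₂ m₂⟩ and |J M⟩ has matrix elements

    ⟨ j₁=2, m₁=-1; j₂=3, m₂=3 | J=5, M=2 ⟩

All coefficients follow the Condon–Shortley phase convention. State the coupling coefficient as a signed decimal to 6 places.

+√(1/30) = +0.182574

triangle: 0!·4!·6!/11! = 17280/39916800
(j±m)!: 1!·3!·6!·0!·7!·3! = 130636800
prefactor² = (2J+1)·Δ·N² = 622080
  k=0: +1/(0!·0!·3!·6!·1!·0!) = 1/4320
Σ = 1/4320  ⇒  CG² = 622080·(1/4320)² = 1/30
CG = +√(1/30) = +0.182574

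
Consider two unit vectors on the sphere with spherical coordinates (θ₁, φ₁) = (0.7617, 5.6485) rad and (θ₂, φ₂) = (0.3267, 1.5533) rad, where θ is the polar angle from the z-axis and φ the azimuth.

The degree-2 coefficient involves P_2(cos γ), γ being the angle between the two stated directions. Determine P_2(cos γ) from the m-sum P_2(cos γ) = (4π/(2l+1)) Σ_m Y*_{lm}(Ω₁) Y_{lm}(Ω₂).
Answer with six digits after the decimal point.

Addition theorem: P_2(cos γ) = (4π/5) Σ_m Y*_{lm}(Ω₁) Y_{lm}(Ω₂), m = −2…2:
  term(m=-2) = (-0.002416, 0.006909)   from Y*(Ω₁)=(0.054622, -0.175691), Y(Ω₂)=(-0.039758, -0.001392)
  term(m=-1) = (-0.052434, -0.073885)   from Y*(Ω₁)=(0.310701, -0.228774), Y(Ω₂)=(0.004108, -0.234776)
  term(m=+0) = (0.096059, 0.000000)   from Y*(Ω₁)=(0.180110, -0.000000), Y(Ω₂)=(0.533337, 0.000000)
  term(m=+1) = (-0.052434, 0.073885)   from Y*(Ω₁)=(-0.310701, -0.228774), Y(Ω₂)=(-0.004108, -0.234776)
  term(m=+2) = (-0.002416, -0.006909)   from Y*(Ω₁)=(0.054622, 0.175691), Y(Ω₂)=(-0.039758, 0.001392)
Accumulated sum (-0.013642, 0.000000); after 4π/(2l+1) scaling, (-0.034285, 0.000000) ⇒ P_2 = -0.034285

-0.034285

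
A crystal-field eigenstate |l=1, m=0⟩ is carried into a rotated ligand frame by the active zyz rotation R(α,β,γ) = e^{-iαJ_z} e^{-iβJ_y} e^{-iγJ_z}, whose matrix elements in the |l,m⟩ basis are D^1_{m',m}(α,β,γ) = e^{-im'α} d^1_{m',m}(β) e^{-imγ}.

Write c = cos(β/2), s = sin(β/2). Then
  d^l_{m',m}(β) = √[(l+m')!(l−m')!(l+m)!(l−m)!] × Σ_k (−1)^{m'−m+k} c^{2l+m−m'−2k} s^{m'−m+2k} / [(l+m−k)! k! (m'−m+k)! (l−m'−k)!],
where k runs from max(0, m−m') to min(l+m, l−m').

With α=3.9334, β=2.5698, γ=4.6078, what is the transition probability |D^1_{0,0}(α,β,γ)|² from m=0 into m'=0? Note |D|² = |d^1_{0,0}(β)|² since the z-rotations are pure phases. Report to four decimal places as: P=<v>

First d^1_{0,0}(β=2.5698), then the phase factors e^{-i(0)α} and e^{-i(0)γ}:
Half-angle: c=0.282018, s=0.959409. N=√(1·1·1·1)=1.000000
k∈{0,1} keeps every argument non-negative
  k=0: (−1)^0·1.0000/(1)·0.2820^2·0.9594^0 = +0.079534
  k=1: (−1)^1·1.0000/(1)·0.2820^0·0.9594^2 = -0.920466
d^1_{0,0}(2.5698) = +0.079534 -0.920466 = -0.840932
|D^1_{0,0}|² = |d^1_{0,0}(β)|² = (-0.840932)² = 0.707167 (the z-rotation phases have unit modulus)

P=0.7072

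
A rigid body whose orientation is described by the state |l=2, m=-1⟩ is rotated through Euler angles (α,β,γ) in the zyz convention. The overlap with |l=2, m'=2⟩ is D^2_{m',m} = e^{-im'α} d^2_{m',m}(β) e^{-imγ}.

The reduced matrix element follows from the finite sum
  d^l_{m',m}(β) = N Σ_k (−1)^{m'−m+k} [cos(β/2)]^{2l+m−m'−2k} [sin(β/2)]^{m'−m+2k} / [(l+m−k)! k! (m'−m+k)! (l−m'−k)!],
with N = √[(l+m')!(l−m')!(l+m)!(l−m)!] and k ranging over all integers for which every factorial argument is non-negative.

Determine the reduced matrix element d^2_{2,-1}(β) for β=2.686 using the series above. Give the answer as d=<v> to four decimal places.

d=-0.4176

d^2_{2,-1}(β=2.6860) via the finite sum:
c=cos(2.686000/2)=0.225831, s=sin(2.686000/2)=0.974166; N=√[24·1·1·6]=12.000000
k∈{0} keeps every argument non-negative
  k=0: (−1)^3·12.0000/(6)·0.2258^1·0.9742^3 = -0.417555
d^2_{2,-1}(2.6860) = -0.417555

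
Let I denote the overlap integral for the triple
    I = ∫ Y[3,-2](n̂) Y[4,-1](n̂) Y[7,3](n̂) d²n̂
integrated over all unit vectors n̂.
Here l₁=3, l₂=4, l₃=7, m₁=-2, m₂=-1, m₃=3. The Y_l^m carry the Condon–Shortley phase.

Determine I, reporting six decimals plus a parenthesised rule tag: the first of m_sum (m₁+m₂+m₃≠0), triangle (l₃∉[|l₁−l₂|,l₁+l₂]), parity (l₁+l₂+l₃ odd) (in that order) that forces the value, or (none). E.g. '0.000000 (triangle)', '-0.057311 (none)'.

-0.213926 (none)

Checks pass: Σm=0; 14 even; l₃=7∈[1,7].
(2·3+1)(2·4+1)(2·7+1) = 945
Δ: 0! 6! 8! / 15! → 1/45045
sum: t=0:+1/20736 = 1/20736
3j²(3 4 7; 0 0 0) = Δ·Π!·Σ² = 35/1287  (sign -1)
sum: t=0:+1/86400 = 1/86400
3j²(3 4 7; -2 -1 3) = Δ·Π!·Σ² = 16/715  (sign +1)
combine: 4πI² = 945·35/1287·16/715 = 11760/20449
take √, sign -1: I = -0.21392557
No selection rule forces the value: the integral is nonzero (none).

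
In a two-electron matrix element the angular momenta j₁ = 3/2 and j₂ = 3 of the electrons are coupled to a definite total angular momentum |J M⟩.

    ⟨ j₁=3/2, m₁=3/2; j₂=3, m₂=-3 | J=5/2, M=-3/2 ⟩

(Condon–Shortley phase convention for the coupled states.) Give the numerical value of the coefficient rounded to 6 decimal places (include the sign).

+0.566947  (= +√(9/28))

triangle: 2!×1!×4!/8! = 48/40320
(j±m)!: 3!×0!×0!×6!×1!×4! = 103680
prefactor² = (2J+1)×Δ×N² = 5184/7
  k=0: +1/(0!×2!×0!×0!×1!×4!) = 1/48
Σ = 1/48  ⇒  CG² = 5184/7×(1/48)² = 9/28
CG = +√(9/28) = +0.566947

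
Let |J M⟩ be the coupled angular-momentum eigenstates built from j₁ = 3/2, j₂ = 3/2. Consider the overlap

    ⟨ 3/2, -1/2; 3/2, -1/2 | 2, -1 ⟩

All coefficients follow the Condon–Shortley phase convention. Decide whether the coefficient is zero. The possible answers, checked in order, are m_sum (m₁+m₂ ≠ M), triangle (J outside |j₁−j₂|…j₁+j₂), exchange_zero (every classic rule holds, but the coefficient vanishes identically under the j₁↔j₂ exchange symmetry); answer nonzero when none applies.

m-sum: m₁+m₂ = -1/2+(-1/2) = -1, M = -1  ✓
triangle: |j₁−j₂| = 0 ≤ J = 2 ≤ j₁+j₂ = 3  ✓
exchange: j₁=j₂ and m₁=m₂, and (−1)^(j₁+j₂−J) = (−1)^1 = −1 forces ⟨j₁m₁;j₂m₂|JM⟩ = −⟨j₂m₂;j₁m₁|JM⟩ = −⟨j₁m₁;j₂m₂|JM⟩ ⇒ the coefficient vanishes identically
Racah sum check: Σ_k collapses to 0 ⇒ CG = 0

exchange_zero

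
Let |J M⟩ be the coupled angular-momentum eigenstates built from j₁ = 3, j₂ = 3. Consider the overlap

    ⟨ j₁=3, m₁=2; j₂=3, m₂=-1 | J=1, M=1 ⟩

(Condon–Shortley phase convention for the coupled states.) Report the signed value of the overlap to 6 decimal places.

−√(5/28) = -0.422577

j₁+j₂−J=5  J+j₁−j₂=1  J−j₁+j₂=1  j₁+j₂+J+1=8
(j₁±m₁, j₂±m₂, J±M) = (5,1,2,4,2,0)
P² = 720/7
sum k=1..1:
  [1] −1/24 = -1/24
S = -1/24
C² = P²·S² = 5/28 ; C = -0.422577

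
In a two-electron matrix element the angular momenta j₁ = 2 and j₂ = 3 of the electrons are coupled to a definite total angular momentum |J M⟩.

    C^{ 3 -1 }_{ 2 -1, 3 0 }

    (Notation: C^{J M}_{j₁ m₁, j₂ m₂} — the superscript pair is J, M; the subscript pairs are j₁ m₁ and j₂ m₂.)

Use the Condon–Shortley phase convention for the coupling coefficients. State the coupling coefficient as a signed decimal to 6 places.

-0.182574

√[7·2!2!4!/9! · 1!3!3!3!2!4!] = √(96/5)
  +(−1)^1/∏(1,1,2,2,0,2)! = -1/8  (running -1/8)
  +(−1)^2/∏(2,0,1,1,1,3)! = 1/12  (running -1/24)
⟨..|..⟩ = √(96/5)·(-1/24) = -0.182574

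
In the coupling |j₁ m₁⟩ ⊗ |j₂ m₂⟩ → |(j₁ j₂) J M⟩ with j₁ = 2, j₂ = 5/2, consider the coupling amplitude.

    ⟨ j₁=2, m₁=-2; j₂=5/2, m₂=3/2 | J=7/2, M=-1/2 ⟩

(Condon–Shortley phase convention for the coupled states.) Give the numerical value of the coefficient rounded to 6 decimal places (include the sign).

√[8·1!3!4!/9! · 0!4!4!1!3!4!] = √(9216/35)
  +(−1)^1/∏(1,0,3,3,0,1)! = -1/36  (running -1/36)
⟨..|..⟩ = √(9216/35)·(-1/36) = -0.450749

−√(64/315) ≈ -0.450749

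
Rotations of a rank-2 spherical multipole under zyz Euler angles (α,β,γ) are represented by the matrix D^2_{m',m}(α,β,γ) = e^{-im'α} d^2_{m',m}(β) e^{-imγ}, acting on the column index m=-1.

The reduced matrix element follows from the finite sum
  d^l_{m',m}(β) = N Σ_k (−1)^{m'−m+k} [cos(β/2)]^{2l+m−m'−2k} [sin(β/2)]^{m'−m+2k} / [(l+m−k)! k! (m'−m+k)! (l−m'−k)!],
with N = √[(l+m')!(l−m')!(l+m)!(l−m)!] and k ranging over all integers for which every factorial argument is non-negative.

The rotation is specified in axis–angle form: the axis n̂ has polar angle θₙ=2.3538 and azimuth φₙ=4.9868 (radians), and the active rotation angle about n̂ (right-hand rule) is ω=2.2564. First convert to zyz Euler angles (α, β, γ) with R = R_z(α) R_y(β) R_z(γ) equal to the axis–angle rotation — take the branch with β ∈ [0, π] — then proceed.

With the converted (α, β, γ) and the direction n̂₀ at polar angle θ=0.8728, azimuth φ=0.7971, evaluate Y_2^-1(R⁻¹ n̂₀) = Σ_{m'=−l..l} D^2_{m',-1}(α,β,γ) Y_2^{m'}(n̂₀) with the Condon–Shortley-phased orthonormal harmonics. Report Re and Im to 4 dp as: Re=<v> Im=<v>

Axis–angle → zyz. n̂ = (sinθₙcosφₙ, sinθₙsinφₙ, cosθₙ) = (+0.192070, -0.682278, -0.705412), ω = 2.2564.
R = I cosω + sinω [n̂]ₓ + (1−cosω) n̂n̂ᵀ gives
  R = [-0.572892, +0.331999, -0.749380; -0.760030, +0.127092, +0.637340; +0.306837, +0.934679, +0.179519]
β = atan2(√(R₁₃²+R₂₃²), R₃₃) = 1.390299; α = atan2(R₂₃, R₁₃) mod 2π = 2.436815; γ = atan2(R₃₂, −R₃₁) mod 2π = 1.887993
Need the full column D^2_{m',-1} for m'=−2..2 at α=2.4368, β=1.3903, γ=1.8880.
cos(β/2)=0.767958, sin(β/2)=0.640500
d^2_{-2,-1}: single k=1 term ⇒ +0.580179;  D = +0.515034+0.267110i
d^2_{-1,-1}: k∈[0..1] ⇒ +0.347816 -0.725830 = -0.378013;  D = +0.142870+0.349974i
d^2_{0,-1}: k∈[0..1] ⇒ -0.710571 +0.494277 = -0.216293;  D = +0.067463-0.205503i
d^2_{1,-1}: k∈[0..1] ⇒ +0.725830 -0.168297 = +0.557532;  D = +0.475653-0.290855i
d^2_{2,-1}: single k=0 term ⇒ -0.403576;  D = +0.398678+0.062685i
Y_2^{m'}(θ=0.8728,φ=0.7971) and Σ D·Y over m':
  (+0.5150+0.2671i)·(-0.0053-0.2267i)  (+0.1429+0.3500i)·(+0.2658-0.2721i)  (+0.0675-0.2055i)·(+0.0754+0.0000i)  (+0.4757-0.2909i)·(-0.2658-0.2721i)  (+0.3987+0.0627i)·(-0.0053+0.2267i)
Y_2^-1(R⁻¹ n̂) = -0.025794-0.041587i

Re=-0.0258 Im=-0.0416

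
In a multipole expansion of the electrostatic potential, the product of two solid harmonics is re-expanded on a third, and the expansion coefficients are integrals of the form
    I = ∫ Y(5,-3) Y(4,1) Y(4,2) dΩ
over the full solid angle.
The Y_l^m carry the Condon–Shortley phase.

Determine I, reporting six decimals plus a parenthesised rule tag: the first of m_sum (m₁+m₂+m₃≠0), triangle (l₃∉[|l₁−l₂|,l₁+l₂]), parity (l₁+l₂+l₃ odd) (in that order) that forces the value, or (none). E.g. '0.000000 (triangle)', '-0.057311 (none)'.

0.000000 (parity)

Σlᵢ=13 odd — θ-integrand is odd under cosθ→−cosθ; I=0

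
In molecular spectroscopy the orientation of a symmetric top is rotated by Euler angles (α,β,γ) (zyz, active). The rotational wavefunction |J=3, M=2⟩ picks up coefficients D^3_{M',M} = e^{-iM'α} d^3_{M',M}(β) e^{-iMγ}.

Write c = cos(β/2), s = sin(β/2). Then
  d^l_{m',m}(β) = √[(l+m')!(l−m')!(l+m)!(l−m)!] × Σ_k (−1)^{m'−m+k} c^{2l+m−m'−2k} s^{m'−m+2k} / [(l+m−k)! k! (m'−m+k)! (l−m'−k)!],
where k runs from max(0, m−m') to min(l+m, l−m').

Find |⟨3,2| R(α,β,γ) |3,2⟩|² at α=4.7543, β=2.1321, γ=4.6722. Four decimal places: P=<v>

Split into d^3_{2,2}(β=2.1321) × two z-phases.
Half-angle: c=0.483585, s=0.875297. N=√(120·1·120·1)=120.000000
Admissible k: 0..1 (factorial args all ≥0)
  k=0: (−1)^0·120.0000/(120)·0.4836^6·0.8753^0 = +0.012789
  k=1: (−1)^1·120.0000/(24)·0.4836^4·0.8753^2 = -0.209495
d^3_{2,2}(2.1321) = +0.012789 -0.209495 = -0.196706
|D^3_{2,2}|² = |d^3_{2,2}(β)|² = (-0.196706)² = 0.038693 (the z-rotation phases have unit modulus)

P=0.0387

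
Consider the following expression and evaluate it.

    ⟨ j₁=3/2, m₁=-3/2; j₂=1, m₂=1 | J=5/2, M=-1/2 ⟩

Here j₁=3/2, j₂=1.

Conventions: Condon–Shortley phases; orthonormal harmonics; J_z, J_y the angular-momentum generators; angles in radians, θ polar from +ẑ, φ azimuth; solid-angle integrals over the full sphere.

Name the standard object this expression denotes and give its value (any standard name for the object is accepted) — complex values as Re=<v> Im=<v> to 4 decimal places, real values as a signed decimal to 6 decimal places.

Clebsch–Gordan coefficient, +√(1/10) ≈ +0.316228

This is a Clebsch–Gordan (vector-coupling) coefficient.
j₁+j₂−J=0  J+j₁−j₂=3  J−j₁+j₂=2  j₁+j₂+J+1=6
(j₁±m₁, j₂±m₂, J±M) = (0,3,2,0,2,3)
P² = 72/5
sum k=0..0:
  [0] +1/12 = 1/12
S = 1/12
C² = P²·S² = 1/10 ; C = +0.316228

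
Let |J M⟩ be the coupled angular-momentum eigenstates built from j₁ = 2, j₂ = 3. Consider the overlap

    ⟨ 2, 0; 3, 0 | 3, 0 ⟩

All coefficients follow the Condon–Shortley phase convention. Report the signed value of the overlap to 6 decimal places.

j₁+j₂−J=2  J+j₁−j₂=2  J−j₁+j₂=4  j₁+j₂+J+1=9
(j₁±m₁, j₂±m₂, J±M) = (2,2,3,3,3,3)
P² = 48/5
sum k=0..2:
  [0] +1/24 = 1/24
  [1] −1/4 = -1/4
  [2] +1/24 = 1/24
S = -1/6
C² = P²·S² = 4/15 ; C = -0.516398

-0.516398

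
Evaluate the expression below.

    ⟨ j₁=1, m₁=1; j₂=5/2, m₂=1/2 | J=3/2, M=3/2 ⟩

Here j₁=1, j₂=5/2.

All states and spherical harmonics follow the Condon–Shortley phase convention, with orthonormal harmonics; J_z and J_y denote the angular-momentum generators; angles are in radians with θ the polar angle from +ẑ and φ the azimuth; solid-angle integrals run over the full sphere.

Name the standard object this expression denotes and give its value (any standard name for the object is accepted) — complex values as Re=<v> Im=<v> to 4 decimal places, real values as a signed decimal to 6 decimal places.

This is a Clebsch–Gordan (vector-coupling) coefficient.
√[4·2!0!3!/6! · 2!0!3!2!3!0!] = √(48/5)
  +(−1)^0/∏(0,2,0,3,0,0)! = 1/12  (running 1/12)
⟨..|..⟩ = √(48/5)·(1/12) = +0.258199

Clebsch–Gordan coefficient, +√(1/15) ≈ +0.258199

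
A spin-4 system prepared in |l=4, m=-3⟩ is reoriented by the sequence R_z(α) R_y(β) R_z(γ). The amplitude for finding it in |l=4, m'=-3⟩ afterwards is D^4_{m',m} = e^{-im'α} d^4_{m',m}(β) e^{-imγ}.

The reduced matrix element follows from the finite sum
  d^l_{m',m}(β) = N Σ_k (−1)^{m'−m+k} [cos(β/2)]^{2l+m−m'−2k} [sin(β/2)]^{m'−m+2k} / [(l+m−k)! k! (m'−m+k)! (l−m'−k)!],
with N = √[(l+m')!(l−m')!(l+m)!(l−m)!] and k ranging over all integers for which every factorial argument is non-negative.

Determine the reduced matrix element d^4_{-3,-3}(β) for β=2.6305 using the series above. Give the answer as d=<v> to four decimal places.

d^4_{-3,-3}(β=2.6305) via the finite sum:
With c≡cos(β/2)=0.252774 and s≡sin(β/2)=0.967525, N=[1·5040·1·5040]^{1/2}=5040.000000
The bounds max(0,m−m')=0 and min(l+m,l−m')=1 give 2 terms
  k=0: (−1)^0·5040.0000/(5040)·0.2528^8·0.9675^0 = +0.000017
  k=1: (−1)^1·5040.0000/(720)·0.2528^6·0.9675^2 = -0.001709
d^4_{-3,-3}(2.6305) = +0.000017 -0.001709 = -0.001693

d=-0.0017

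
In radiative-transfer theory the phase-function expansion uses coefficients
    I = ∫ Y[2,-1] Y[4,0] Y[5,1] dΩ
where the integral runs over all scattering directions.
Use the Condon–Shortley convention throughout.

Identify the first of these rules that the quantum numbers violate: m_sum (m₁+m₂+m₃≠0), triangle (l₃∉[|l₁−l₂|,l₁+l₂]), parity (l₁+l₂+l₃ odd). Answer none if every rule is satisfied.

parity

azimuthal sum: -1 + 0 + 1 = 0  ✓
2 ≤ 5 ≤ 6 (triangle on l)  ✓
L = 2 + 4 + 5 = 11 (odd)  ✗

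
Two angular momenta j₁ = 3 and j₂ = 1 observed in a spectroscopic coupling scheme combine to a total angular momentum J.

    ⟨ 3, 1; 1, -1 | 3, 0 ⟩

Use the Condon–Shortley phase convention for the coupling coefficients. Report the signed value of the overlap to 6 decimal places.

triangle: 1!×5!×1!/8! = 120/40320
(j±m)!: 4!×2!×0!×2!×3!×3! = 3456
prefactor² = (2J+1)×Δ×N² = 72
  k=0: +1/(0!×1!×2!×0!×3!×1!) = 1/12
Σ = 1/12  ⇒  CG² = 72×(1/12)² = 1/2
CG = +√(1/2) = +0.707107

+0.707107  (= +√(1/2))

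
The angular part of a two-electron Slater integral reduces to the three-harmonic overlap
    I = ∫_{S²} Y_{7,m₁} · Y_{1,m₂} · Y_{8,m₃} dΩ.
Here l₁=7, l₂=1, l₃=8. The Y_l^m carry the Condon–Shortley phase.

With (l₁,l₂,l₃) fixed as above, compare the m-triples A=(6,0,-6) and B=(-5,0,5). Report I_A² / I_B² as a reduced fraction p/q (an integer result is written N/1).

28/39

Shared (l₁,l₂,l₃)=(7,1,8): N and (l;000)² cancel in I_A²/I_B².
A: Δ = 0!·14!·2!/17! = 1/2040; Racah Σ t=0..0: t=0:+1/6227020800 = 1/6227020800; ⇒ 3j(7 1 8; 6 0 -6)² = 7/510, sgn +1
B: Δ = 0!·14!·2!/17! = 1/2040; Racah Σ t=0..0: t=0:+1/958003200 = 1/958003200; ⇒ 3j(7 1 8; -5 0 5)² = 13/680, sgn -1
I_A²/I_B² = (7/510)/(13/680) = 28/39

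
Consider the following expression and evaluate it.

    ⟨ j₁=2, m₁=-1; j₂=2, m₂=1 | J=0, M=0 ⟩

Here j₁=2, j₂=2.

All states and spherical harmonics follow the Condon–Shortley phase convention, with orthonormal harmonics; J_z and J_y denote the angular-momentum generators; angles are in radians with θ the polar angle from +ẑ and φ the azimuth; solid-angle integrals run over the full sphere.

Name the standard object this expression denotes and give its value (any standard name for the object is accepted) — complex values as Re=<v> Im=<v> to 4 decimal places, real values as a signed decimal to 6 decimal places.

Clebsch–Gordan coefficient, −√(1/5) ≈ -0.447214

This is a Clebsch–Gordan (vector-coupling) coefficient.
triangle: 4!×0!×0!/5! = 24/120
(j±m)!: 1!×3!×3!×1!×0!×0! = 36
prefactor² = (2J+1)×Δ×N² = 36/5
  k=3: −1/(3!×1!×0!×0!×0!×0!) = -1/6
Σ = -1/6  ⇒  CG² = 36/5×(-1/6)² = 1/5
CG = −√(1/5) = -0.447214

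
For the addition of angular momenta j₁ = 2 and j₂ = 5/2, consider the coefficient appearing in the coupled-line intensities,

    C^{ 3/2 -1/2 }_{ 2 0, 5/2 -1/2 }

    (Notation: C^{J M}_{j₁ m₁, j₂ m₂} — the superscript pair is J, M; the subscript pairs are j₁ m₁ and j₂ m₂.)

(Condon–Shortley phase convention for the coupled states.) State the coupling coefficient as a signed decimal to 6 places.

-0.239046  (= −√(2/35))

j₁+j₂−J=3  J+j₁−j₂=1  J−j₁+j₂=2  j₁+j₂+J+1=7
(j₁±m₁, j₂±m₂, J±M) = (2,2,2,3,1,2)
P² = 32/35
sum k=1..2:
  [1] −1/2 = -1/2
  [2] +1/4 = 1/4
S = -1/4
C² = P²·S² = 2/35 ; C = -0.239046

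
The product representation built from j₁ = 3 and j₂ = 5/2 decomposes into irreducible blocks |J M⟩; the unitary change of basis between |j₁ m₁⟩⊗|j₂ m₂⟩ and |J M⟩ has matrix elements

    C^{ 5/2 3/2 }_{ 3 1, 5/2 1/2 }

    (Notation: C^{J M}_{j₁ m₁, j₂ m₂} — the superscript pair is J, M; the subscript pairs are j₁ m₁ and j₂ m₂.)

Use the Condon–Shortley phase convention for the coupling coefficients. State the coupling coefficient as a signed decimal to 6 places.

√[6·3!3!2!/9! · 4!2!3!2!4!1!] = √(576/35)
  +(−1)^1/∏(1,2,1,2,2,0)! = -1/8  (running -1/8)
  +(−1)^2/∏(2,1,0,1,3,1)! = 1/12  (running -1/24)
⟨..|..⟩ = √(576/35)·(-1/24) = -0.169031

-0.169031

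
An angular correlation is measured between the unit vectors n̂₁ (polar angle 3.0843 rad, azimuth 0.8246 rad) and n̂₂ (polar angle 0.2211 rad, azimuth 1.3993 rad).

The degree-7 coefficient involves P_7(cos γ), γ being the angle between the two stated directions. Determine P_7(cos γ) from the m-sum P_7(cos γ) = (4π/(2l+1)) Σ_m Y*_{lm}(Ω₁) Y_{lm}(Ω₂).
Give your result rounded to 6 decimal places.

Expand P_7 via completeness: Σ_{m} conj(Y_{7,m}) at Ω₁ times Y_{7,m} at Ω₂ —
  m=-7: Y*=(0.000000, -0.000000)  Y=(-0.000011, 0.000004)  product (-0.000000, 0.000000)
  m=-6: Y*=(-0.000000, 0.000000)  Y=(-0.000105, -0.000174)  product (0.000000, -0.000000)
  m=-5: Y*=(-0.000002, -0.000002)  Y=(0.001601, -0.001385)  product (-0.000000, -0.000000)
  m=-4: Y*=(0.000077, 0.000012)  Y=(0.012014, 0.009834)  product (0.000001, 0.000001)
  m=-3: Y*=(-0.001293, 0.001020)  Y=(-0.040051, 0.070852)  product (-0.000020, -0.000132)
  m=-2: Y*=(0.001902, -0.024215)  Y=(-0.275631, -0.098430)  product (-0.002908, 0.006487)
  m=-1: Y*=(0.155410, 0.168099)  Y=(0.107592, -0.621209)  product (0.121145, -0.078456)
  m=+0: Y*=(-1.042908, -0.000000)  Y=(0.462220, 0.000000)  product (-0.482053, -0.000000)
  m=+1: Y*=(-0.155410, 0.168099)  Y=(-0.107592, -0.621209)  product (0.121145, 0.078456)
  m=+2: Y*=(0.001902, 0.024215)  Y=(-0.275631, 0.098430)  product (-0.002908, -0.006487)
  m=+3: Y*=(0.001293, 0.001020)  Y=(0.040051, 0.070852)  product (-0.000020, 0.000132)
  m=+4: Y*=(0.000077, -0.000012)  Y=(0.012014, -0.009834)  product (0.000001, -0.000001)
  m=+5: Y*=(0.000002, -0.000002)  Y=(-0.001601, -0.001385)  product (-0.000000, 0.000000)
  m=+6: Y*=(-0.000000, -0.000000)  Y=(-0.000105, 0.000174)  product (0.000000, 0.000000)
  m=+7: Y*=(-0.000000, -0.000000)  Y=(0.000011, 0.000004)  product (-0.000000, -0.000000)
Total Σ_m = (-0.245617, 0.000000). Multiply by 0.837758: (-0.205768, 0.000000). P_7(cos γ) = -0.205768

-0.205768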